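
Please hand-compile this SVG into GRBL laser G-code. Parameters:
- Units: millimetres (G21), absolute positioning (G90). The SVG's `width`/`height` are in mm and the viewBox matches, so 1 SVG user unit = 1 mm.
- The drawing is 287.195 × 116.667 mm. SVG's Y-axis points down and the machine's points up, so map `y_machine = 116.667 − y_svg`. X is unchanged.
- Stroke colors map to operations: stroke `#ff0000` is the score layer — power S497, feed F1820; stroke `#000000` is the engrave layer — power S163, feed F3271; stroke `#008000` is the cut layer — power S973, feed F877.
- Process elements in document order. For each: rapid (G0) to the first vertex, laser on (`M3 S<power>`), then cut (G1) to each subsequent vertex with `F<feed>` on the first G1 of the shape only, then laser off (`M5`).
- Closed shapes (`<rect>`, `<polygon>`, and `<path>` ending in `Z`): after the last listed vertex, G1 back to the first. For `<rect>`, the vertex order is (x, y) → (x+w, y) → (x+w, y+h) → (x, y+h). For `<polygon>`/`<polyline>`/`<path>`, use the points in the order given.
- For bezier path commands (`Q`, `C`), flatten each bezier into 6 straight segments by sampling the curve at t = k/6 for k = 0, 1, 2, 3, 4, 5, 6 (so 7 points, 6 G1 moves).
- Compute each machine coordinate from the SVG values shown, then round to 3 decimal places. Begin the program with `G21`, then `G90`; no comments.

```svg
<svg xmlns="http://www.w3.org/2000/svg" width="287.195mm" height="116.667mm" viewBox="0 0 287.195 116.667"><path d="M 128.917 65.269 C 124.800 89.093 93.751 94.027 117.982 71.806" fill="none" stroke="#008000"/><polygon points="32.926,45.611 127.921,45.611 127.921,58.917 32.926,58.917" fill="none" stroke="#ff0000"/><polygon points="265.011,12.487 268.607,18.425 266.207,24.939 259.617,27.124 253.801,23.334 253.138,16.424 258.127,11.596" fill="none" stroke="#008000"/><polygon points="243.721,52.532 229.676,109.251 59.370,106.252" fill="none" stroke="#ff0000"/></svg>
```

G21
G90
G0 X128.917 Y51.398
M3 S973
G1 X124.995 Y41.098 F877
G1 X118.868 Y34.177
G1 X112.819 Y30.863
G1 X109.133 Y31.386
G1 X110.093 Y35.975
G1 X117.982 Y44.861
M5
G0 X32.926 Y71.056
M3 S497
G1 X127.921 Y71.056 F1820
G1 X127.921 Y57.750
G1 X32.926 Y57.750
G1 X32.926 Y71.056
M5
G0 X265.011 Y104.180
M3 S973
G1 X268.607 Y98.242 F877
G1 X266.207 Y91.728
G1 X259.617 Y89.543
G1 X253.801 Y93.333
G1 X253.138 Y100.243
G1 X258.127 Y105.071
G1 X265.011 Y104.180
M5
G0 X243.721 Y64.135
M3 S497
G1 X229.676 Y7.416 F1820
G1 X59.370 Y10.415
G1 X243.721 Y64.135
M5

1 u = 1 mm; y_m = 116.667 − y.

[1] `<path>` cubic bezier, #008000→cut S973 F877: (128.917,51.398) → (124.995,41.098) → (118.868,34.177) → (112.819,30.863) → (109.133,31.386) → (110.093,35.975) → (117.982,44.861)

[2] `<polygon>` rectangle, #ff0000→score S497 F1820: (32.926,71.056) → (127.921,71.056) → (127.921,57.750) → (32.926,57.750) → (32.926,71.056) (closed)

[3] `<polygon>` regular polygon, #008000→cut S973 F877: (265.011,104.180) → (268.607,98.242) → (266.207,91.728) → (259.617,89.543) → (253.801,93.333) → (253.138,100.243) → (258.127,105.071) → (265.011,104.180) (closed)

[4] `<polygon>` closed polygon, #ff0000→score S497 F1820: (243.721,64.135) → (229.676,7.416) → (59.370,10.415) → (243.721,64.135) (closed)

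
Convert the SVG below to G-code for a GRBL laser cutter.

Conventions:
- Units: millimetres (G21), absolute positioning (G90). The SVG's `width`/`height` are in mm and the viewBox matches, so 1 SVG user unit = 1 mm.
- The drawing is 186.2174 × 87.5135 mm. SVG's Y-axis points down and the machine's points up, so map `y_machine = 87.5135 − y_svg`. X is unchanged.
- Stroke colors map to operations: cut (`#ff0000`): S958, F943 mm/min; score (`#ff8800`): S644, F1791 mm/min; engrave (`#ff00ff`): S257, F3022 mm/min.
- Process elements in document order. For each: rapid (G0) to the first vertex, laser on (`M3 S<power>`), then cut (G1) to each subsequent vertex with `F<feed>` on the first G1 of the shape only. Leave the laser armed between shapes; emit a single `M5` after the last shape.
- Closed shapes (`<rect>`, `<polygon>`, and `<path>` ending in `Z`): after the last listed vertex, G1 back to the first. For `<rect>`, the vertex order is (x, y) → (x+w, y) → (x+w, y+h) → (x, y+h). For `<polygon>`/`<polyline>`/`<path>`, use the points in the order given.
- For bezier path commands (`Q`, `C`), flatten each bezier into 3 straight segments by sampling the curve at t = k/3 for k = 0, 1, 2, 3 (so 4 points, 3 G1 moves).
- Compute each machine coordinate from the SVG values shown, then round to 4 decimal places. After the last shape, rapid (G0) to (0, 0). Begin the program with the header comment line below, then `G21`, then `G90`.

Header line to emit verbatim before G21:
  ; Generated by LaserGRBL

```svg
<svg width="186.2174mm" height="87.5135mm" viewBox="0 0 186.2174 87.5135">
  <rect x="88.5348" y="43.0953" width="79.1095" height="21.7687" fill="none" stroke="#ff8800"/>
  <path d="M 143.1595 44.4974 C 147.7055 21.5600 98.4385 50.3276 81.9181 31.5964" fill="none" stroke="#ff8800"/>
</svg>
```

Since the viewBox matches the mm dimensions, user units are millimetres directly. The only transform is the Y-flip y_m = 87.5135 − y_svg.

Shape 1 is a rectangle drawn with `<rect>`. Its stroke #ff8800 means score at S644, F1791. After flipping Y the toolpath is (88.5348,44.4182) → (167.6443,44.4182) → (167.6443,22.6495) → (88.5348,22.6495) → (88.5348,44.4182), returning to the start.

Shape 2 is a cubic bezier drawn with `<path>`. Its stroke #ff8800 means score at S644, F1791. After flipping Y the toolpath is (143.1595,43.0161) → (132.9737,52.3927) → (106.1481,49.3446) → (81.9181,55.9171).

; Generated by LaserGRBL
G21
G90
G0 X88.5348 Y44.4182
M3 S644
G1 X167.6443 Y44.4182 F1791
G1 X167.6443 Y22.6495
G1 X88.5348 Y22.6495
G1 X88.5348 Y44.4182
G0 X143.1595 Y43.0161
M3 S644
G1 X132.9737 Y52.3927 F1791
G1 X106.1481 Y49.3446
G1 X81.9181 Y55.9171
M5
G0 X0.0000 Y0.0000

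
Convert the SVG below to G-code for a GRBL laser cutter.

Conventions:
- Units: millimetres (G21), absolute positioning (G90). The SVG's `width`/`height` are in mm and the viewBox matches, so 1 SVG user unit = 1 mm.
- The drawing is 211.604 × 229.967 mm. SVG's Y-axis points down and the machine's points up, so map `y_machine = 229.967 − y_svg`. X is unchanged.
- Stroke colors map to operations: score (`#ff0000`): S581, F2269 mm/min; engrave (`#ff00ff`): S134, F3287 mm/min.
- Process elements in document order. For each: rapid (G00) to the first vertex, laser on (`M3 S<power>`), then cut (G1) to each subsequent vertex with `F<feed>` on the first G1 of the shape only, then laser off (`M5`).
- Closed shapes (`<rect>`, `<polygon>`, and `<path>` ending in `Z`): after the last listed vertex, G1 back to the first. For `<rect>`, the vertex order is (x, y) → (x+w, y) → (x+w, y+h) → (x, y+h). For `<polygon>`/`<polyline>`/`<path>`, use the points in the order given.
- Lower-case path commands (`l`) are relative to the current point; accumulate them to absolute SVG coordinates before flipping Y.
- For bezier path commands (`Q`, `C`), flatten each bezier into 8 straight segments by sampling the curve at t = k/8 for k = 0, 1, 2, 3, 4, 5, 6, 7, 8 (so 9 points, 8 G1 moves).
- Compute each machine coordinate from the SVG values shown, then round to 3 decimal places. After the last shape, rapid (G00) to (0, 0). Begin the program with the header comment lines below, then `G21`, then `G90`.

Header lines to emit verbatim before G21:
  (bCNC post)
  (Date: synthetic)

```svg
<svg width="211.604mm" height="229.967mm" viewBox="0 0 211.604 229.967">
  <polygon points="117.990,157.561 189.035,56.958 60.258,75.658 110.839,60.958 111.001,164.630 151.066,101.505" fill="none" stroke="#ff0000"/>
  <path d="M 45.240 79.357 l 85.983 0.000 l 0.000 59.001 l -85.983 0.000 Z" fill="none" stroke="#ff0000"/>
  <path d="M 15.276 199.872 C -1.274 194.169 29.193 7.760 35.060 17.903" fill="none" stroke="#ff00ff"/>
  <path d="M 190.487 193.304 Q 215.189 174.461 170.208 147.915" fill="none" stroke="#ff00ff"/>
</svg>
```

(bCNC post)
(Date: synthetic)
G21
G90
G00 X117.990 Y72.406
M3 S581
G1 X189.035 Y173.009 F2269
G1 X60.258 Y154.309
G1 X110.839 Y169.009
G1 X111.001 Y65.337
G1 X151.066 Y128.462
G1 X117.990 Y72.406
M5
G00 X45.240 Y150.610
M3 S581
G1 X131.223 Y150.610 F2269
G1 X131.223 Y91.609
G1 X45.240 Y91.609
G1 X45.240 Y150.610
M5
G00 X15.276 Y30.095
M3 S134
G1 X11.134 Y39.967 F3287
G1 X10.560 Y62.360
G1 X12.716 Y92.852
G1 X16.762 Y127.022
G1 X21.858 Y160.449
G1 X27.166 Y188.712
G1 X31.847 Y207.391
G1 X35.060 Y212.064
M5
G00 X190.487 Y36.663
M3 S134
G1 X195.574 Y41.494 F3287
G1 X198.483 Y46.566
G1 X199.214 Y51.878
G1 X197.768 Y57.432
G1 X194.145 Y63.226
G1 X188.343 Y69.260
G1 X180.364 Y75.536
G1 X170.208 Y82.052
M5
G00 X0.000 Y0.000

Since the viewBox matches the mm dimensions, user units are millimetres directly. The only transform is the Y-flip y_m = 229.967 − y_svg.

Shape 1 is a closed polygon drawn with `<polygon>`. Its stroke #ff0000 means score at S581, F2269. After flipping Y the toolpath is (117.990,72.406) → (189.035,173.009) → (60.258,154.309) → (110.839,169.009) → (111.001,65.337) → (151.066,128.462) → (117.990,72.406), returning to the start.

Shape 2 is a rectangle drawn with `<path>`. Its stroke #ff0000 means score at S581, F2269. After flipping Y the toolpath is (45.240,150.610) → (131.223,150.610) → (131.223,91.609) → (45.240,91.609) → (45.240,150.610), returning to the start.

Shape 3 is a cubic bezier drawn with `<path>`. Its stroke #ff00ff means engrave at S134, F3287. After flipping Y the toolpath is (15.276,30.095) → (11.134,39.967) → (10.560,62.360) → (12.716,92.852) → (16.762,127.022) → (21.858,160.449) → (27.166,188.712) → (31.847,207.391) → (35.060,212.064).

Shape 4 is a quadratic bezier drawn with `<path>`. Its stroke #ff00ff means engrave at S134, F3287. After flipping Y the toolpath is (190.487,36.663) → (195.574,41.494) → (198.483,46.566) → (199.214,51.878) → (197.768,57.432) → (194.145,63.226) → (188.343,69.260) → (180.364,75.536) → (170.208,82.052).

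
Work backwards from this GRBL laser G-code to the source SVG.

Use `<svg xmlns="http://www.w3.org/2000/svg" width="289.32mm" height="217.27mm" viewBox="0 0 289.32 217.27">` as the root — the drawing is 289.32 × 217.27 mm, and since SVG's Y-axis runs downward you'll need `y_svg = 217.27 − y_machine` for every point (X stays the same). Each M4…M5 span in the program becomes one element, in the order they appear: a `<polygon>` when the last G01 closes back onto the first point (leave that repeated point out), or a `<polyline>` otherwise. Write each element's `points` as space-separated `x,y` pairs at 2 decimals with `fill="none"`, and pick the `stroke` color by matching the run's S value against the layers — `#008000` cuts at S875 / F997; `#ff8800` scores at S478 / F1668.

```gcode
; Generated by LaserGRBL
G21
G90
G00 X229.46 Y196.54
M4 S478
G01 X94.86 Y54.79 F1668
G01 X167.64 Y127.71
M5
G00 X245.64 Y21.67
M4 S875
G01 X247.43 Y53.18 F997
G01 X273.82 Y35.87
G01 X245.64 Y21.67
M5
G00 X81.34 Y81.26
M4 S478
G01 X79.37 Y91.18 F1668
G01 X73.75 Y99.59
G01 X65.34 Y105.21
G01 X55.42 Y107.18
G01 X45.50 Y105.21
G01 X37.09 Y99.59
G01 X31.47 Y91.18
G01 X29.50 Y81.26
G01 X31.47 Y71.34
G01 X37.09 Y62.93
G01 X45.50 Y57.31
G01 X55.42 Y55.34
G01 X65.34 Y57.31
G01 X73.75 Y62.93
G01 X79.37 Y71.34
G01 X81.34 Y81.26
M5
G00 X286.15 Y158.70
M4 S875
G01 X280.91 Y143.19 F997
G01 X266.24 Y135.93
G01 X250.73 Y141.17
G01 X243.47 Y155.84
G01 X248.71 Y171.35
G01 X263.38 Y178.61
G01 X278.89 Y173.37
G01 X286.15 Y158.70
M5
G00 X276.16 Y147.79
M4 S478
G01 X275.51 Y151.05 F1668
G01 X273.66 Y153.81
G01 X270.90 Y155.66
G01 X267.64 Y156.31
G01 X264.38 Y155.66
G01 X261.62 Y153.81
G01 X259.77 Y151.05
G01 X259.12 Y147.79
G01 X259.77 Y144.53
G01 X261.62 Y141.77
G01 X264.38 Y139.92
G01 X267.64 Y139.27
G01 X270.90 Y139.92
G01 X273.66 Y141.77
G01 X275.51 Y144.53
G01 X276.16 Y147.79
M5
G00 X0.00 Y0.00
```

<svg xmlns="http://www.w3.org/2000/svg" width="289.32mm" height="217.27mm" viewBox="0 0 289.32 217.27">
  <polyline points="229.46,20.73 94.86,162.48 167.64,89.56" fill="none" stroke="#ff8800"/>
  <polygon points="245.64,195.60 247.43,164.09 273.82,181.40" fill="none" stroke="#008000"/>
  <polygon points="81.34,136.01 79.37,126.09 73.75,117.68 65.34,112.06 55.42,110.09 45.50,112.06 37.09,117.68 31.47,126.09 29.50,136.01 31.47,145.93 37.09,154.34 45.50,159.96 55.42,161.93 65.34,159.96 73.75,154.34 79.37,145.93" fill="none" stroke="#ff8800"/>
  <polygon points="286.15,58.57 280.91,74.08 266.24,81.34 250.73,76.10 243.47,61.43 248.71,45.92 263.38,38.66 278.89,43.90" fill="none" stroke="#008000"/>
  <polygon points="276.16,69.48 275.51,66.22 273.66,63.46 270.90,61.61 267.64,60.96 264.38,61.61 261.62,63.46 259.77,66.22 259.12,69.48 259.77,72.74 261.62,75.50 264.38,77.35 267.64,78.00 270.90,77.35 273.66,75.50 275.51,72.74" fill="none" stroke="#ff8800"/>
</svg>

Each laser-on run becomes one SVG element. Flip Y back into SVG space with y_svg = 217.27 − y_machine.

Run 1: the run's S478 means `#ff8800` (score). The run is open, so emit a `<polyline>` with points (Y-flipped): 229.46,20.73 94.86,162.48 167.64,89.56.

Run 2: S875 ⇒ cut layer `#008000`. The run returns to its start, so emit a `<polygon>` with points (Y-flipped): 245.64,195.60 247.43,164.09 273.82,181.40.

Run 3: the run's S478 means `#ff8800` (score). The run returns to its start, so emit a `<polygon>` with points (Y-flipped): 81.34,136.01 79.37,126.09 73.75,117.68 65.34,112.06 55.42,110.09 45.50,112.06 37.09,117.68 31.47,126.09 29.50,136.01 31.47,145.93 37.09,154.34 45.50,159.96 55.42,161.93 65.34,159.96 73.75,154.34 79.37,145.93.

Run 4: power S875 maps to stroke `#008000` (cut). The run returns to its start, so emit a `<polygon>` with points (Y-flipped): 286.15,58.57 280.91,74.08 266.24,81.34 250.73,76.10 243.47,61.43 248.71,45.92 263.38,38.66 278.89,43.90.

Run 5: the run's S478 means `#ff8800` (score). The run returns to its start, so emit a `<polygon>` with points (Y-flipped): 276.16,69.48 275.51,66.22 273.66,63.46 270.90,61.61 267.64,60.96 264.38,61.61 261.62,63.46 259.77,66.22 259.12,69.48 259.77,72.74 261.62,75.50 264.38,77.35 267.64,78.00 270.90,77.35 273.66,75.50 275.51,72.74.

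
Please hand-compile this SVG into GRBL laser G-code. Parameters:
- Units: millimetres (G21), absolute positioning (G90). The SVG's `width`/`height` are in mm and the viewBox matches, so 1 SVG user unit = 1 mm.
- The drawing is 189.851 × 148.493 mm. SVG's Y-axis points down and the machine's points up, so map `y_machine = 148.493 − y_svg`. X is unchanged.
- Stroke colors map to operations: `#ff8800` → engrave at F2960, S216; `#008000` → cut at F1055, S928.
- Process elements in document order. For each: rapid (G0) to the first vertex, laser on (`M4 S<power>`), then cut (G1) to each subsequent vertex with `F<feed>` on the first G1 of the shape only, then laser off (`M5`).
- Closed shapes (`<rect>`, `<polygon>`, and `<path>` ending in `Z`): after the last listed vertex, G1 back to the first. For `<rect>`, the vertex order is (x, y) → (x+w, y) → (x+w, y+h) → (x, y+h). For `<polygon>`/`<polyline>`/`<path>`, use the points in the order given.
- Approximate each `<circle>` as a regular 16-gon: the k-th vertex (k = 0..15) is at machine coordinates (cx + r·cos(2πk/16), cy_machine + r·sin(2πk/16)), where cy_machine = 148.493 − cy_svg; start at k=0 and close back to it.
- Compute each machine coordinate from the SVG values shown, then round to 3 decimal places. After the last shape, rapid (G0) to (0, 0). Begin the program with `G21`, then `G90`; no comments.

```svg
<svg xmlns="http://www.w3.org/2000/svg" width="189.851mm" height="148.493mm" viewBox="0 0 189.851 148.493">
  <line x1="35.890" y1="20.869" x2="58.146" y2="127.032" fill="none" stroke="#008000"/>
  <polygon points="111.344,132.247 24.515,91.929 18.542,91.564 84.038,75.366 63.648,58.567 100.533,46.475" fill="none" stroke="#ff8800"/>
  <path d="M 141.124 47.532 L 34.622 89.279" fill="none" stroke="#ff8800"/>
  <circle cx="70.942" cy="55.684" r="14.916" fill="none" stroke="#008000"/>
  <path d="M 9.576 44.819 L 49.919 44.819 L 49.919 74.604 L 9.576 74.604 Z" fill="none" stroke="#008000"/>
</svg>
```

G21
G90
G0 X35.890 Y127.624
M4 S928
G1 X58.146 Y21.461 F1055
M5
G0 X111.344 Y16.246
M4 S216
G1 X24.515 Y56.564 F2960
G1 X18.542 Y56.929
G1 X84.038 Y73.127
G1 X63.648 Y89.926
G1 X100.533 Y102.018
G1 X111.344 Y16.246
M5
G0 X141.124 Y100.961
M4 S216
G1 X34.622 Y59.214 F2960
M5
G0 X85.858 Y92.809
M4 S928
G1 X84.723 Y98.517 F1055
G1 X81.489 Y103.356
G1 X76.650 Y106.590
G1 X70.942 Y107.725
G1 X65.234 Y106.590
G1 X60.395 Y103.356
G1 X57.161 Y98.517
G1 X56.026 Y92.809
G1 X57.161 Y87.101
G1 X60.395 Y82.262
G1 X65.234 Y79.028
G1 X70.942 Y77.893
G1 X76.650 Y79.028
G1 X81.489 Y82.262
G1 X84.723 Y87.101
G1 X85.858 Y92.809
M5
G0 X9.576 Y103.674
M4 S928
G1 X49.919 Y103.674 F1055
G1 X49.919 Y73.889
G1 X9.576 Y73.889
G1 X9.576 Y103.674
M5
G0 X0.000 Y0.000

1 u = 1 mm; y_m = 148.493 − y.

[1] `<line>` line segment, #008000→cut S928 F1055: (35.890,127.624) → (58.146,21.461)

[2] `<polygon>` closed polygon, #ff8800→engrave S216 F2960: (111.344,16.246) → (24.515,56.564) → (18.542,56.929) → (84.038,73.127) → (63.648,89.926) → (100.533,102.018) → (111.344,16.246) (closed)

[3] `<path>` line segment, #ff8800→engrave S216 F2960: (141.124,100.961) → (34.622,59.214)

[4] `<circle>` circle, #008000→cut S928 F1055: (85.858,92.809) → (84.723,98.517) → (81.489,103.356) → (76.650,106.590) → (70.942,107.725) → (65.234,106.590) → (60.395,103.356) → (57.161,98.517) → (56.026,92.809) → (57.161,87.101) → (60.395,82.262) → (65.234,79.028) → (70.942,77.893) → (76.650,79.028) → (81.489,82.262) → (84.723,87.101) → (85.858,92.809) (closed)

[5] `<path>` rectangle, #008000→cut S928 F1055: (9.576,103.674) → (49.919,103.674) → (49.919,73.889) → (9.576,73.889) → (9.576,103.674) (closed)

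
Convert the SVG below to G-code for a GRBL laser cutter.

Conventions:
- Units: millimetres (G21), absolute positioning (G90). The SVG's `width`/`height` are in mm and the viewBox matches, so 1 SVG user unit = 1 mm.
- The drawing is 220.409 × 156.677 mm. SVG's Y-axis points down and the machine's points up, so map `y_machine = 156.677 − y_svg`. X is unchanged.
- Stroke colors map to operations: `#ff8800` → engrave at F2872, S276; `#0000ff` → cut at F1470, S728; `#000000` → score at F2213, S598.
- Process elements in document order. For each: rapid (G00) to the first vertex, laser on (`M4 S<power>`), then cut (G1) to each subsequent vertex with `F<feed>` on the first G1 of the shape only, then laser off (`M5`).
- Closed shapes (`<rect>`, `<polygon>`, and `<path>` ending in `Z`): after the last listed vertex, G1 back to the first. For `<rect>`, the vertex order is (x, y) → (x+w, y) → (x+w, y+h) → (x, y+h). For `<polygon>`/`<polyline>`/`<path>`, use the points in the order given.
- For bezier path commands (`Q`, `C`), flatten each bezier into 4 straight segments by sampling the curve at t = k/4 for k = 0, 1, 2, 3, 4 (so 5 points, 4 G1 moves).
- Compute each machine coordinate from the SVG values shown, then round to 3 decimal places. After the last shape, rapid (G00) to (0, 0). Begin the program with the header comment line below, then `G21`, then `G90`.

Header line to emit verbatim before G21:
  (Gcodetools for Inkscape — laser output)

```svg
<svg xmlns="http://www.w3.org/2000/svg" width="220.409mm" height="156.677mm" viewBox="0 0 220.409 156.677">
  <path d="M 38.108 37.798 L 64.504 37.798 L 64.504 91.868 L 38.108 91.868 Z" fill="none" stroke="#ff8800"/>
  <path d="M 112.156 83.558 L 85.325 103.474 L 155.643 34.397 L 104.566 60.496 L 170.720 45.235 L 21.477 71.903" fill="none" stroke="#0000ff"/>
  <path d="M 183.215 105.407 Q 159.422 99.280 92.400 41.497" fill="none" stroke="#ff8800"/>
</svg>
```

Since the viewBox matches the mm dimensions, user units are millimetres directly. The only transform is the Y-flip y_m = 156.677 − y_svg.

Shape 1 is a rectangle drawn with `<path>`. Its stroke #ff8800 means engrave at S276, F2872. After flipping Y the toolpath is (38.108,118.879) → (64.504,118.879) → (64.504,64.809) → (38.108,64.809) → (38.108,118.879), returning to the start.

Shape 2 is a open polyline drawn with `<path>`. Its stroke #0000ff means cut at S728, F1470. After flipping Y the toolpath is (112.156,73.119) → (85.325,53.203) → (155.643,122.280) → (104.566,96.181) → (170.720,111.442) → (21.477,84.774).

Shape 3 is a quadratic bezier drawn with `<path>`. Its stroke #ff8800 means engrave at S276, F2872. After flipping Y the toolpath is (183.215,51.270) → (168.617,57.562) → (148.615,70.311) → (123.209,89.517) → (92.400,115.180).

(Gcodetools for Inkscape — laser output)
G21
G90
G00 X38.108 Y118.879
M4 S276
G1 X64.504 Y118.879 F2872
G1 X64.504 Y64.809
G1 X38.108 Y64.809
G1 X38.108 Y118.879
M5
G00 X112.156 Y73.119
M4 S728
G1 X85.325 Y53.203 F1470
G1 X155.643 Y122.280
G1 X104.566 Y96.181
G1 X170.720 Y111.442
G1 X21.477 Y84.774
M5
G00 X183.215 Y51.270
M4 S276
G1 X168.617 Y57.562 F2872
G1 X148.615 Y70.311
G1 X123.209 Y89.517
G1 X92.400 Y115.180
M5
G00 X0.000 Y0.000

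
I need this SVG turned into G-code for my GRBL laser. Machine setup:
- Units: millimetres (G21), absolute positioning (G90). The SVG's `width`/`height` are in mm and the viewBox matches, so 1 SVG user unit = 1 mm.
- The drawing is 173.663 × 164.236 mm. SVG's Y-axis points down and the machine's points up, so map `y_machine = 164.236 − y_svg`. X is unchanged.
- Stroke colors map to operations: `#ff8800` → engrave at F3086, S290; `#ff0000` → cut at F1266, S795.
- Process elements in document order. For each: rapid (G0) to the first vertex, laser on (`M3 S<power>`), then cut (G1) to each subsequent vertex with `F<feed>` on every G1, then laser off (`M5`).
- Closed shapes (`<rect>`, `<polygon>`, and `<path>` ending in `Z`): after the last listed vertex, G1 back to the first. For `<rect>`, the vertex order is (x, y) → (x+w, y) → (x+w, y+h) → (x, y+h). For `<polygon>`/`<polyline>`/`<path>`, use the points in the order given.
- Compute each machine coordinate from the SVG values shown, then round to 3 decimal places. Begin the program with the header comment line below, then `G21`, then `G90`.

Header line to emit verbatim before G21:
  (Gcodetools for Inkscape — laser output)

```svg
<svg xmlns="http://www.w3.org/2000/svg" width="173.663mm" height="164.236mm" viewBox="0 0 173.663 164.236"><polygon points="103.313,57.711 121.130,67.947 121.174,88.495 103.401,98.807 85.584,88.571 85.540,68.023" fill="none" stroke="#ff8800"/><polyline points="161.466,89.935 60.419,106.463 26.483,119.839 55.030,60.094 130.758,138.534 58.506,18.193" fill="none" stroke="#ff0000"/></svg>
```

(Gcodetools for Inkscape — laser output)
G21
G90
G0 X103.313 Y106.525
M3 S290
G1 X121.130 Y96.289 F3086
G1 X121.174 Y75.741 F3086
G1 X103.401 Y65.429 F3086
G1 X85.584 Y75.665 F3086
G1 X85.540 Y96.213 F3086
G1 X103.313 Y106.525 F3086
M5
G0 X161.466 Y74.301
M3 S795
G1 X60.419 Y57.773 F1266
G1 X26.483 Y44.397 F1266
G1 X55.030 Y104.142 F1266
G1 X130.758 Y25.702 F1266
G1 X58.506 Y146.043 F1266
M5

viewBox `0 0 173.663 164.236` with mm width/height → 1 unit = 1 mm. Flip: y_m = 164.236 − y_svg.

**Shape 1** — `<polygon>` regular polygon, stroke `#ff8800` → engrave (S290, F3086). Machine vertices: (103.313,106.525) → (121.130,96.289) → (121.174,75.741) → (103.401,65.429) → (85.584,75.665) → (85.540,96.213) → (103.313,106.525). Closed: final G1 returns to the first vertex.

**Shape 2** — `<polyline>` open polyline, stroke `#ff0000` → cut (S795, F1266). Machine vertices: (161.466,74.301) → (60.419,57.773) → (26.483,44.397) → (55.030,104.142) → (130.758,25.702) → (58.506,146.043). Open path.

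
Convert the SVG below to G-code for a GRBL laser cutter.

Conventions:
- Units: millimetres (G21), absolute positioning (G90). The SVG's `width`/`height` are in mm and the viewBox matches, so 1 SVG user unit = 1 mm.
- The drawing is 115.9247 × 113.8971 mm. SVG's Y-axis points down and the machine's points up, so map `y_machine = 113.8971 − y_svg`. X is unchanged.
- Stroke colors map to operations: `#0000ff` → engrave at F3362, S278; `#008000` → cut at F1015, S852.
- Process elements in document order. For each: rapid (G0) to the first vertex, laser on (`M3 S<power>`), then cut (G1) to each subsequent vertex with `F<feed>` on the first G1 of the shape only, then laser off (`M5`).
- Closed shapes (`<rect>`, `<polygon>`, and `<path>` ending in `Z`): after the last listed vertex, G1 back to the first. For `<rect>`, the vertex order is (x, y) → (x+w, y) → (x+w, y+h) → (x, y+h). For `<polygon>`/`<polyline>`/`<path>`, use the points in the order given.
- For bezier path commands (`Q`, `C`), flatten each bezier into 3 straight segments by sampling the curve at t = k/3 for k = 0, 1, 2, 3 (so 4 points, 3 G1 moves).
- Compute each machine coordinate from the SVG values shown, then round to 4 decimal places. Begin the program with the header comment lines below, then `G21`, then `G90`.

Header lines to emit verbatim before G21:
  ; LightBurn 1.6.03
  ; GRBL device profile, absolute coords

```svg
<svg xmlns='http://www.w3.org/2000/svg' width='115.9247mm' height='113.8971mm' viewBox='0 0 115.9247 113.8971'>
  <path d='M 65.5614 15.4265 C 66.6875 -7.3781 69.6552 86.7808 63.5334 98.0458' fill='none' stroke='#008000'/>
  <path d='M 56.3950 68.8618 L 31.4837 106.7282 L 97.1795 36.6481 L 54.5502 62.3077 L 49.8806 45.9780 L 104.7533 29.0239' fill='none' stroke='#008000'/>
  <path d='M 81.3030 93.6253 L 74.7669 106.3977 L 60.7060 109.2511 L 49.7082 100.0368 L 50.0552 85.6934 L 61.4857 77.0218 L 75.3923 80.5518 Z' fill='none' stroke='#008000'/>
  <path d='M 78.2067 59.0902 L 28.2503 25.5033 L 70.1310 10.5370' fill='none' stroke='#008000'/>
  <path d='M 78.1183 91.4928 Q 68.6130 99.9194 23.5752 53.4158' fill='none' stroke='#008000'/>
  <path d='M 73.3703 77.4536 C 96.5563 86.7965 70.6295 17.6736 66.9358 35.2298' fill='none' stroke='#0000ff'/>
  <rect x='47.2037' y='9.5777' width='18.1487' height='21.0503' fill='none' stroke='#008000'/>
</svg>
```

; LightBurn 1.6.03
; GRBL device profile, absolute coords
G21
G90
G0 X65.5614 Y98.4706
M3 S852
G1 X66.8965 Y89.6895 F1015
G1 X67.0302 Y47.3455
G1 X63.5334 Y15.8513
M5
G0 X56.3950 Y45.0353
M3 S852
G1 X31.4837 Y7.1689 F1015
G1 X97.1795 Y77.2490
G1 X54.5502 Y51.5894
G1 X49.8806 Y67.9191
G1 X104.7533 Y84.8732
M5
G0 X81.3030 Y20.2718
M3 S852
G1 X74.7669 Y7.4994 F1015
G1 X60.7060 Y4.6460
G1 X49.7082 Y13.8603
G1 X50.0552 Y28.2037
G1 X61.4857 Y36.8753
G1 X75.3923 Y33.3453
G1 X81.3030 Y20.2718
M5
G0 X78.2067 Y54.8069
M3 S852
G1 X28.2503 Y88.3938 F1015
G1 X70.1310 Y103.3601
M5
G0 X78.1183 Y22.4043
M3 S852
G1 X67.8334 Y22.8899 F1015
G1 X49.6523 Y35.5823
G1 X23.5752 Y60.4813
M5
G0 X73.3703 Y36.4435
M3 S278
G1 X82.8278 Y47.1394 F3362
G1 X75.3981 Y73.4469
G1 X66.9358 Y78.6673
M5
G0 X47.2037 Y104.3194
M3 S852
G1 X65.3524 Y104.3194 F1015
G1 X65.3524 Y83.2691
G1 X47.2037 Y83.2691
G1 X47.2037 Y104.3194
M5

Since the viewBox matches the mm dimensions, user units are millimetres directly. The only transform is the Y-flip y_m = 113.8971 − y_svg.

Shape 1 is a cubic bezier drawn with `<path>`. Its stroke #008000 means cut at S852, F1015. After flipping Y the toolpath is (65.5614,98.4706) → (66.8965,89.6895) → (67.0302,47.3455) → (63.5334,15.8513).

Shape 2 is a open polyline drawn with `<path>`. Its stroke #008000 means cut at S852, F1015. After flipping Y the toolpath is (56.3950,45.0353) → (31.4837,7.1689) → (97.1795,77.2490) → (54.5502,51.5894) → (49.8806,67.9191) → (104.7533,84.8732).

Shape 3 is a regular polygon drawn with `<path>`. Its stroke #008000 means cut at S852, F1015. After flipping Y the toolpath is (81.3030,20.2718) → (74.7669,7.4994) → (60.7060,4.6460) → (49.7082,13.8603) → (50.0552,28.2037) → (61.4857,36.8753) → (75.3923,33.3453) → (81.3030,20.2718), returning to the start.

Shape 4 is a open polyline drawn with `<path>`. Its stroke #008000 means cut at S852, F1015. After flipping Y the toolpath is (78.2067,54.8069) → (28.2503,88.3938) → (70.1310,103.3601).

Shape 5 is a quadratic bezier drawn with `<path>`. Its stroke #008000 means cut at S852, F1015. After flipping Y the toolpath is (78.1183,22.4043) → (67.8334,22.8899) → (49.6523,35.5823) → (23.5752,60.4813).

Shape 6 is a cubic bezier drawn with `<path>`. Its stroke #0000ff means engrave at S278, F3362. After flipping Y the toolpath is (73.3703,36.4435) → (82.8278,47.1394) → (75.3981,73.4469) → (66.9358,78.6673).

Shape 7 is a rectangle drawn with `<rect>`. Its stroke #008000 means cut at S852, F1015. After flipping Y the toolpath is (47.2037,104.3194) → (65.3524,104.3194) → (65.3524,83.2691) → (47.2037,83.2691) → (47.2037,104.3194), returning to the start.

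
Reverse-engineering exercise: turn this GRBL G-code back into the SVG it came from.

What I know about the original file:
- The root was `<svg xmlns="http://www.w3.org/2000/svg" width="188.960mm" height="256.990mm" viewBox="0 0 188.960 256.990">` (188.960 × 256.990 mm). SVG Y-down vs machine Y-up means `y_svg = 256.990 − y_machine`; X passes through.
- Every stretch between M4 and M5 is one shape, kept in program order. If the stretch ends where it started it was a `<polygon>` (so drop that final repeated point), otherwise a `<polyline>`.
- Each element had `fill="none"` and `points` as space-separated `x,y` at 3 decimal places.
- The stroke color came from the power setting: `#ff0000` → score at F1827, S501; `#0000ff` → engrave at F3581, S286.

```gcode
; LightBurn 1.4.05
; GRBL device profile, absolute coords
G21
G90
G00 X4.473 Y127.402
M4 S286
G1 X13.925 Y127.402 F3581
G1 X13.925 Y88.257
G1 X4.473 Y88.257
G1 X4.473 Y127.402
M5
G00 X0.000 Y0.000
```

<svg xmlns="http://www.w3.org/2000/svg" width="188.960mm" height="256.990mm" viewBox="0 0 188.960 256.990">
  <polygon points="4.473,129.588 13.925,129.588 13.925,168.733 4.473,168.733" fill="none" stroke="#0000ff"/>
</svg>

y_svg = 256.990 − y_m. Every run uses S286, so all elements get stroke `#0000ff` (engrave).

[1] closed run; points: 4.473,129.588 13.925,129.588 13.925,168.733 4.473,168.733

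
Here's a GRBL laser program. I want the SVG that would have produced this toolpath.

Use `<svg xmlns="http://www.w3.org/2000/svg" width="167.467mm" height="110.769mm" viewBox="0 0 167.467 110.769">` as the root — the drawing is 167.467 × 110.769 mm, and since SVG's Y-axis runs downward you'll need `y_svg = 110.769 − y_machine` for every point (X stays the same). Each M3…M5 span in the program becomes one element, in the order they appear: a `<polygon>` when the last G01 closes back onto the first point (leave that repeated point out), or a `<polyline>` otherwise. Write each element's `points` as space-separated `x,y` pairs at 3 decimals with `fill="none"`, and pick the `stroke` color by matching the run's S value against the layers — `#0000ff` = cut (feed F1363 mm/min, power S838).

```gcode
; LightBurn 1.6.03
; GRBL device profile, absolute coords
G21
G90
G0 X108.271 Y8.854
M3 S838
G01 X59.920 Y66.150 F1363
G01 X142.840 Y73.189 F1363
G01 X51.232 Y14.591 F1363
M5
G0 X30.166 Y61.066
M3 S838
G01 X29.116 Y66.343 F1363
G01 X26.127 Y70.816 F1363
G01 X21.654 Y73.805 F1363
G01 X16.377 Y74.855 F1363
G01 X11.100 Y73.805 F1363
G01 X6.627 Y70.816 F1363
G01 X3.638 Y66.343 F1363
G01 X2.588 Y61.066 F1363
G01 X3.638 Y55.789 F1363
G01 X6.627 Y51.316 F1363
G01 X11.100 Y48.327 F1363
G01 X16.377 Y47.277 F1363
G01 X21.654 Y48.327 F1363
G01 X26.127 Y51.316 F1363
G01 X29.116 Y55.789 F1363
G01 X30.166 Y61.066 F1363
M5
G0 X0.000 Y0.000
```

<svg xmlns="http://www.w3.org/2000/svg" width="167.467mm" height="110.769mm" viewBox="0 0 167.467 110.769">
  <polyline points="108.271,101.915 59.920,44.619 142.840,37.580 51.232,96.178" fill="none" stroke="#0000ff"/>
  <polygon points="30.166,49.703 29.116,44.426 26.127,39.953 21.654,36.964 16.377,35.914 11.100,36.964 6.627,39.953 3.638,44.426 2.588,49.703 3.638,54.980 6.627,59.453 11.100,62.442 16.377,63.492 21.654,62.442 26.127,59.453 29.116,54.980" fill="none" stroke="#0000ff"/>
</svg>

y_svg = 110.769 − y_m. Every run uses S838, so all elements get stroke `#0000ff` (cut).

[1] open run; points: 108.271,101.915 59.920,44.619 142.840,37.580 51.232,96.178

[2] closed run; points: 30.166,49.703 29.116,44.426 26.127,39.953 21.654,36.964 16.377,35.914 11.100,36.964 6.627,39.953 3.638,44.426 2.588,49.703 3.638,54.980 6.627,59.453 11.100,62.442 16.377,63.492 21.654,62.442 26.127,59.453 29.116,54.980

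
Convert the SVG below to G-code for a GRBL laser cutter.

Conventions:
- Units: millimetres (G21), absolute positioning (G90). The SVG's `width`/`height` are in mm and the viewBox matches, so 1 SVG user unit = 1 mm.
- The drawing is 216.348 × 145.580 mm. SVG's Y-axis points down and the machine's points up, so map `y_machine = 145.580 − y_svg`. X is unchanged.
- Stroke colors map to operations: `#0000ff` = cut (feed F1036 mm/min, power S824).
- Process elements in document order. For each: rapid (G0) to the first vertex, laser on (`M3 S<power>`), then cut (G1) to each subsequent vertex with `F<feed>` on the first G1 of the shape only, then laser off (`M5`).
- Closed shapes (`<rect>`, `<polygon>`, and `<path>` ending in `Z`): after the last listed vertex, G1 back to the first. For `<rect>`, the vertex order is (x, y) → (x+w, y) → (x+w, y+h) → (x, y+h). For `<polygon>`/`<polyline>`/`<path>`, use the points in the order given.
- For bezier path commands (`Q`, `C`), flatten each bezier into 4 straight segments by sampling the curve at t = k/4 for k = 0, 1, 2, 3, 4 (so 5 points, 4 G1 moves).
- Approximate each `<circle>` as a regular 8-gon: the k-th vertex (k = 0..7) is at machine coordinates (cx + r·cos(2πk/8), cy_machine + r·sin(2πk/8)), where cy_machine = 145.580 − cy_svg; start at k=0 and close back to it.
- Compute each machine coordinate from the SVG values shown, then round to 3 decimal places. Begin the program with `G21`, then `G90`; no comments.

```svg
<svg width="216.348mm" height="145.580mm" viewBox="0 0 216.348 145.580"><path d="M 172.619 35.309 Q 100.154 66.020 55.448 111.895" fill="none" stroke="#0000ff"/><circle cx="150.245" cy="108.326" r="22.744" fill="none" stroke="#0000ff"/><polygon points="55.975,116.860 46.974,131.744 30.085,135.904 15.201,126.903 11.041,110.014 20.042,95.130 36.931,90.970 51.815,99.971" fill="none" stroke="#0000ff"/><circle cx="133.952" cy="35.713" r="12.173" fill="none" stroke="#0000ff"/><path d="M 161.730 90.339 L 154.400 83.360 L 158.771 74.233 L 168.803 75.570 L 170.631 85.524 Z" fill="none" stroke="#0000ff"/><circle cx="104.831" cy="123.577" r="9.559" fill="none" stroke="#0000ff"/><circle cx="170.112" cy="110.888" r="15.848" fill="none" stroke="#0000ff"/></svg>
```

G21
G90
G0 X172.619 Y110.271
M3 S824
G1 X138.121 Y93.968 F1036
G1 X107.094 Y75.769
G1 X79.536 Y55.675
G1 X55.448 Y33.685
M5
G0 X172.989 Y37.254
M3 S824
G1 X166.327 Y53.336 F1036
G1 X150.245 Y59.998
G1 X134.163 Y53.336
G1 X127.501 Y37.254
G1 X134.163 Y21.172
G1 X150.245 Y14.510
G1 X166.327 Y21.172
G1 X172.989 Y37.254
M5
G0 X55.975 Y28.720
M3 S824
G1 X46.974 Y13.836 F1036
G1 X30.085 Y9.676
G1 X15.201 Y18.677
G1 X11.041 Y35.566
G1 X20.042 Y50.450
G1 X36.931 Y54.610
G1 X51.815 Y45.609
G1 X55.975 Y28.720
M5
G0 X146.125 Y109.867
M3 S824
G1 X142.560 Y118.475 F1036
G1 X133.952 Y122.040
G1 X125.344 Y118.475
G1 X121.779 Y109.867
G1 X125.344 Y101.259
G1 X133.952 Y97.694
G1 X142.560 Y101.259
G1 X146.125 Y109.867
M5
G0 X161.730 Y55.241
M3 S824
G1 X154.400 Y62.220 F1036
G1 X158.771 Y71.347
G1 X168.803 Y70.010
G1 X170.631 Y60.056
G1 X161.730 Y55.241
M5
G0 X114.390 Y22.003
M3 S824
G1 X111.590 Y28.762 F1036
G1 X104.831 Y31.562
G1 X98.072 Y28.762
G1 X95.272 Y22.003
G1 X98.072 Y15.244
G1 X104.831 Y12.444
G1 X111.590 Y15.244
G1 X114.390 Y22.003
M5
G0 X185.960 Y34.692
M3 S824
G1 X181.318 Y45.898 F1036
G1 X170.112 Y50.540
G1 X158.906 Y45.898
G1 X154.264 Y34.692
G1 X158.906 Y23.486
G1 X170.112 Y18.844
G1 X181.318 Y23.486
G1 X185.960 Y34.692
M5

viewBox `0 0 216.348 145.580` with mm width/height → 1 unit = 1 mm. Flip: y_m = 145.580 − y_svg.

**Shape 1** — `<path>` quadratic bezier, stroke `#0000ff` → cut (S824, F1036). Control points (SVG): P0=(172.619,35.309), P1=(100.154,66.020), P2=(55.448,111.895); sampled at t=k/4. Machine vertices: (172.619,110.271) → (138.121,93.968) → (107.094,75.769) → (79.536,55.675) → (55.448,33.685). Open path.

**Shape 2** — `<circle>` circle, stroke `#0000ff` → cut (S824, F1036). Machine vertices: (172.989,37.254) → (166.327,53.336) → (150.245,59.998) → (134.163,53.336) → (127.501,37.254) → (134.163,21.172) → (150.245,14.510) → (166.327,21.172) → (172.989,37.254). Closed: final G1 returns to the first vertex.

**Shape 3** — `<polygon>` regular polygon, stroke `#0000ff` → cut (S824, F1036). Machine vertices: (55.975,28.720) → (46.974,13.836) → (30.085,9.676) → (15.201,18.677) → (11.041,35.566) → (20.042,50.450) → (36.931,54.610) → (51.815,45.609) → (55.975,28.720). Closed: final G1 returns to the first vertex.

**Shape 4** — `<circle>` circle, stroke `#0000ff` → cut (S824, F1036). Machine vertices: (146.125,109.867) → (142.560,118.475) → (133.952,122.040) → (125.344,118.475) → (121.779,109.867) → (125.344,101.259) → (133.952,97.694) → (142.560,101.259) → (146.125,109.867). Closed: final G1 returns to the first vertex.

**Shape 5** — `<path>` regular polygon, stroke `#0000ff` → cut (S824, F1036). Machine vertices: (161.730,55.241) → (154.400,62.220) → (158.771,71.347) → (168.803,70.010) → (170.631,60.056) → (161.730,55.241). Closed: final G1 returns to the first vertex.

**Shape 6** — `<circle>` circle, stroke `#0000ff` → cut (S824, F1036). Machine vertices: (114.390,22.003) → (111.590,28.762) → (104.831,31.562) → (98.072,28.762) → (95.272,22.003) → (98.072,15.244) → (104.831,12.444) → (111.590,15.244) → (114.390,22.003). Closed: final G1 returns to the first vertex.

**Shape 7** — `<circle>` circle, stroke `#0000ff` → cut (S824, F1036). Machine vertices: (185.960,34.692) → (181.318,45.898) → (170.112,50.540) → (158.906,45.898) → (154.264,34.692) → (158.906,23.486) → (170.112,18.844) → (181.318,23.486) → (185.960,34.692). Closed: final G1 returns to the first vertex.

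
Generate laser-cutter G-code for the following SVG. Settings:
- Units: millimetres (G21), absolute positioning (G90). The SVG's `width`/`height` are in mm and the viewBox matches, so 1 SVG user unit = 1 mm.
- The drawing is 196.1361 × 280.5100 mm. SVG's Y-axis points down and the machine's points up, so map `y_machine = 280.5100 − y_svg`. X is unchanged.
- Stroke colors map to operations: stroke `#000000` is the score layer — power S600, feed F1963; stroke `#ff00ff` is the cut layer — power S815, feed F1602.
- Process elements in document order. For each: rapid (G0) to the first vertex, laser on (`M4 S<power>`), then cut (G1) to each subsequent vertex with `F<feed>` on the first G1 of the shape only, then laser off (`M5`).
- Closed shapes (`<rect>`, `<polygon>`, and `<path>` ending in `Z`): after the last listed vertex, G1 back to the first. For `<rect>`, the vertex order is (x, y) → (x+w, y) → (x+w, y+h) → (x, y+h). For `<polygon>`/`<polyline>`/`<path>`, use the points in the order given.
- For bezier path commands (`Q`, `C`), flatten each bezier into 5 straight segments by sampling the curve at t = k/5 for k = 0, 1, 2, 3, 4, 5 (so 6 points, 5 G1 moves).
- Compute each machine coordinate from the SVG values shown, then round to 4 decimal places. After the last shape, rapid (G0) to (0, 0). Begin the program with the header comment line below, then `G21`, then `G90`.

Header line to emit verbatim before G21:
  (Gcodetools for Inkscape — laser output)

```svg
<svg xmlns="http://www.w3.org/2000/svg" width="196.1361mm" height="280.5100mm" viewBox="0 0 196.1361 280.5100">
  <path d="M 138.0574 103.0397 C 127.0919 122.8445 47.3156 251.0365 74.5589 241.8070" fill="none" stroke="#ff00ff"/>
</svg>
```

(Gcodetools for Inkscape — laser output)
G21
G90
G0 X138.0574 Y177.4703
M4 S815
G1 X124.6274 Y154.5474 F1602
G1 X103.1228 Y117.4104
G1 X81.9832 Y77.8582
G1 X69.6486 Y47.6894
G1 X74.5589 Y38.7030
M5
G0 X0.0000 Y0.0000

viewBox `0 0 196.1361 280.5100` with mm width/height → 1 unit = 1 mm. Flip: y_m = 280.5100 − y_svg.

**Shape 1** — `<path>` cubic bezier, stroke `#ff00ff` → cut (S815, F1602). Control points (SVG): P0=(138.0574,103.0397), P1=(127.0919,122.8445), P2=(47.3156,251.0365), P3=(74.5589,241.8070); sampled at t=k/5. Machine vertices: (138.0574,177.4703) → (124.6274,154.5474) → (103.1228,117.4104) → (81.9832,77.8582) → (69.6486,47.6894) → (74.5589,38.7030). Open path.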